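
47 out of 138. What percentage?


Percentage = (part / whole) × 100
= (47 / 138) × 100
≈ 34.06%

34.06%


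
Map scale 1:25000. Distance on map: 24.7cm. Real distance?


Real distance = map distance × scale
= 24.7cm × 25000
= 617500 cm = 6175.0 m
= 6.175 km

6.175 km


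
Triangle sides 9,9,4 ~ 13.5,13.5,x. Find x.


Scale factor = 13.5/9 = 1.5
Missing side = 4 × 1.5
= 6.0

6.0


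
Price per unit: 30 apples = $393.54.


Unit rate = total / quantity
= 393.54 / 30
= $13.12 per unit

$13.12 per unit


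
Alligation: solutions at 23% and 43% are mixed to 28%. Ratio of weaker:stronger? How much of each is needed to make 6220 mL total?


Let x parts of 23% mix with y parts of 43%.
23x + 43y = 28(x + y)
23x + 43y = 28x + 28y
x(23 - 28) = y(28 - 43)
x/y = (43 - 28)/(28 - 23) = 15/5
Simplify: 3:1
Total parts = 4; one part = 6220/4 = 1555.00 mL
23% solution: 3×1555.00 = 4665.00 mL
43% solution: 1×1555.00 = 1555.00 mL
= ratio 3:1; 4665.00 mL and 1555.00 mL

ratio 3:1; 4665.00 mL and 1555.00 mL


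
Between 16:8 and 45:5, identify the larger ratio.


16/8 = 2.0000
45/5 = 9.0000
2.0000 < 9.0000, so 16:8 is less
= 45:5

45:5


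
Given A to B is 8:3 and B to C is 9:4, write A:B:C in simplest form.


Match B: multiply A:B by 9 → 72:27
Multiply B:C by 3 → 27:12
Combined: 72:27:12
GCD = 3
= 24:9:4

24:9:4


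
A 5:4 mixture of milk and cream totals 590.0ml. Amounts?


Total parts = 5 + 4 = 9
milk: 590.0 × 5/9 = 327.8ml
cream: 590.0 × 4/9 = 262.2ml
= 327.8ml and 262.2ml

327.8ml and 262.2ml


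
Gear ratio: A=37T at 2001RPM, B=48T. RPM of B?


Gear ratio = 37:48 = 37:48
RPM_B = RPM_A × (teeth_A / teeth_B)
= 2001 × (37/48)
= 1542.4 RPM

1542.4 RPM


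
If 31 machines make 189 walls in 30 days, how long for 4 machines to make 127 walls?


Days ∝ work / workers, so d₂ = d₁ × (m₁/m₂) × (w₂/w₁)
Workers factor (inverse): 31/4 = 7.7500
Work factor (direct): 127/189 ≈ 0.6720
d₂ = 30 × 31/4 × 127/189 = (30 × 31 × 127) / (4 × 189) = 118110/756
≈ 156.23 days

156.23 days


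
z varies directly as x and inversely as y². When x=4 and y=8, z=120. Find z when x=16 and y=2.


z = k·x/y²
Solve for k using the known point: k = z·y²/x = 120×64/4 = 7680/4 = 1920.0000
Now evaluate at x=16, y=2:
z = k × 16 / 4 = (7680 × 16) / (4 × 4) = 122880/16
= 7680.0000

7680.0000


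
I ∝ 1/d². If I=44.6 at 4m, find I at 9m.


I₁d₁² = I₂d₂²
I₂ = I₁ × (d₁/d₂)²
= 44.6 × (4/9)²
= 44.6 × 16/81
= 713.6/81
≈ 8.8099

8.8099


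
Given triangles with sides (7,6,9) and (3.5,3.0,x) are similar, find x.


Scale factor = 3.5/7 = 0.5
Missing side = 9 × 0.5
= 4.5

4.5


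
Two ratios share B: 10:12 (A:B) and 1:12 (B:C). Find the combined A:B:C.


Match B: multiply A:B by 1 → 10:12
Multiply B:C by 12 → 12:144
Combined: 10:12:144
GCD = 2
= 5:6:72

5:6:72


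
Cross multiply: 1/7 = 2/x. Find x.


Cross multiply: 1 × x = 7 × 2
1x = 14
x = 14 / 1
= 14.00

14.00


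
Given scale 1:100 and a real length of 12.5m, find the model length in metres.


Model size = real / scale
= 12.5 / 100
= 0.1250 m

0.1250 m


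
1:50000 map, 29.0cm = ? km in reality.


Real distance = map distance × scale
= 29.0cm × 50000
= 1450000 cm = 14500.0 m
= 14.500 km

14.500 km


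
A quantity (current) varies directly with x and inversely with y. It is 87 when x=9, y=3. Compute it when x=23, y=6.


z = k·x/y
Solve for k using the known point: k = z·y/x = 87×3/9 = 261/9 = 29.0000
Now evaluate at x=23, y=6:
z = k × 23 / 6 = (261 × 23) / (9 × 6) = 6003/54
≈ 111.1667

111.1667


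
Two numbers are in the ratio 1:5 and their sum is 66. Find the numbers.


Let A = 1k, B = 5k.
1k + 5k = 66
6k = 66 → k = 66/6 = 11
A = 1×11 = 11, B = 5×11 = 55
= A = 11, B = 55

A = 11, B = 55


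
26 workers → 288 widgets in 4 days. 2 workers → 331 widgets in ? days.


Days ∝ work / workers, so d₂ = d₁ × (m₁/m₂) × (w₂/w₁)
Workers factor (inverse): 26/2 = 13.0000
Work factor (direct): 331/288 ≈ 1.1493
d₂ = 4 × 26/2 × 331/288 = (4 × 26 × 331) / (2 × 288) = 34424/576
≈ 59.76 days

59.76 days


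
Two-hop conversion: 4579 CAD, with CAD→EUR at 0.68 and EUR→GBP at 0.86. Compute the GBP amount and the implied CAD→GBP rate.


Step 1: 4579 CAD × 0.68 = 3113.72 EUR
Step 2: 3113.72 EUR × 0.86 = 2677.80 GBP
Implied rate CAD→GBP = 0.68 × 0.86 = 0.5848
= 2677.80 GBP; implied rate 0.5848 GBP/CAD

2677.80 GBP; implied rate 0.5848 GBP/CAD


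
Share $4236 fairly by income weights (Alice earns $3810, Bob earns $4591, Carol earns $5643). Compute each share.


Total income = 3810 + 4591 + 5643 = $14044
Alice: $4236 × 3810/14044 = $1149.19
Bob: $4236 × 4591/14044 = $1384.75
Carol: $4236 × 5643/14044 = $1702.06
= Alice: $1149.19, Bob: $1384.75, Carol: $1702.06

Alice: $1149.19, Bob: $1384.75, Carol: $1702.06


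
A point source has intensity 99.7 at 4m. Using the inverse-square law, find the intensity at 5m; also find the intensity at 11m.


I₁d₁² = I₂d₂²
I at 5m = 99.7 × (4/5)² = 99.7 × 16/25 = 1595.2/25 = 63.8080
I at 11m = 99.7 × (4/11)² = 99.7 × 16/121 = 1595.2/121 ≈ 13.1835
= 63.8080 and 13.1835

63.8080 and 13.1835


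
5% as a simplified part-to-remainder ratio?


5% means 5 parts out of 100; remainder = 95
Part : remainder = 5:95
GCD = 5
= 1:19

1:19


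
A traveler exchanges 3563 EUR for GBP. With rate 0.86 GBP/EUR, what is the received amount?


Amount × rate = 3563 × 0.86
= 3064.18 GBP

3064.18 GBP


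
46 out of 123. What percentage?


Percentage = (part / whole) × 100
= (46 / 123) × 100
≈ 37.40%

37.40%


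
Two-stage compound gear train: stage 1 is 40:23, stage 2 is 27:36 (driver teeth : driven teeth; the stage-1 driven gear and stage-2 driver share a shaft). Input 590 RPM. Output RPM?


Stage 1: RPM_B = RPM_A × t_A/t_B = 590 × 40/23 = 23600/23 ≈ 1026.09
B and C share a shaft → RPM_C = RPM_B
Stage 2: RPM_D = RPM_C × t_C/t_D = RPM_A × (t_A×t_C)/(t_B×t_D)
Overall ratio = (40×27)/(23×36) = 1080/828
RPM_D = 590 × 1080/828 = 637200/828
≈ 769.57 RPM

769.57 RPM


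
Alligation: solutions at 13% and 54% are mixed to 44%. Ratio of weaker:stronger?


Let x parts of 13% mix with y parts of 54%.
13x + 54y = 44(x + y)
13x + 54y = 44x + 44y
x(13 - 44) = y(44 - 54)
x/y = (54 - 44)/(44 - 13) = 10/31
Simplify: 10:31
= 10:31

10:31


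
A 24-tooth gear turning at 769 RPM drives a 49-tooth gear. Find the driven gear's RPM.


Gear ratio = 24:49 = 24:49
RPM_B = RPM_A × (teeth_A / teeth_B)
= 769 × (24/49)
= 376.7 RPM

376.7 RPM


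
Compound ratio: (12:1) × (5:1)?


Compound ratio = (12×5) : (1×1)
= 60:1
GCD = 1
= 60:1

60:1


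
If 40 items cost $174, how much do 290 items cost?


Direct proportion: y/x = constant
k = 174/40 = 4.3500
y₂ = k × 290 = 174 × 290 / 40 = 50460/40
= 1261.50

1261.50


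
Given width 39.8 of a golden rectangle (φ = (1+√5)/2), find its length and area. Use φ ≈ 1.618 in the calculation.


φ = (1 + √5) / 2 ≈ 1.618
Length = width × φ = 39.8 × 1.618 = 64.3964
≈ 64.40
Area = width × length = 39.8 × 64.3964 = 2562.97672 ≈ 2562.98
= Length: 64.40, Area: 2562.98

Length: 64.40, Area: 2562.98


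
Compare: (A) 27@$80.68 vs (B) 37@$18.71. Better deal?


Deal A: $80.68/27 = $2.9881/unit
Deal B: $18.71/37 = $0.5057/unit
B is cheaper per unit
= Deal B

Deal B


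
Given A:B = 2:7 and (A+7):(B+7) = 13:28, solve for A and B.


Let A = 2k, B = 7k.
(2k + 7) / (7k + 7) = 13/28
Cross-multiply: 28(2k + 7) = 13(7k + 7)
56k + 196 = 91k + 91
56k - 91k = 91 - 196
-35k = -105
k = -105/-35 = 3
A = 2×3 = 6, B = 7×3 = 21
= A = 6, B = 21

A = 6, B = 21


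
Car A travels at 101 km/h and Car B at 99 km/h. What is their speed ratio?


Ratio = 101:99
GCD = 1
Simplified = 101:99
Time ratio (same distance) = 99:101
Speed ratio = 101:99

101:99


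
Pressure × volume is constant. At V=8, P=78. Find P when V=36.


Inverse proportion: x × y = constant
k = 8 × 78 = 624
y₂ = k / 36 = 624 / 36
= 17.33

17.33


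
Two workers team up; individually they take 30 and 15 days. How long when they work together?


Rate of A = 1/30 per day
Rate of B = 1/15 per day
Combined rate = 1/30 + 1/15 = 45/450 = 0.1000 per day
Days = 1 / combined rate = 450/45
= 10.00 days

10.00 days


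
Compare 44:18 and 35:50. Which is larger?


44/18 = 2.4444
35/50 = 0.7000
2.4444 > 0.7000, so 44:18 is greater
= 44:18

44:18


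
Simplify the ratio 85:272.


GCD(85, 272) = 17
85/17 : 272/17
= 5:16

5:16


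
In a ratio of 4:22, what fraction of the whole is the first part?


Total parts = 4 + 22 = 26
First part: 4/26 = 2/13
= 2/13

2/13


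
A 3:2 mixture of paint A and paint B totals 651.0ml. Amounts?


Total parts = 3 + 2 = 5
paint A: 651.0 × 3/5 = 390.6ml
paint B: 651.0 × 2/5 = 260.4ml
= 390.6ml and 260.4ml

390.6ml and 260.4ml


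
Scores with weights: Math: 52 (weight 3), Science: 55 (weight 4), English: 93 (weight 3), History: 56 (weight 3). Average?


Numerator = 52×3 + 55×4 + 93×3 + 56×3
= 156 + 220 + 279 + 168
= 823
Total weight = 13
Weighted avg = 823/13
= 63.31

63.31


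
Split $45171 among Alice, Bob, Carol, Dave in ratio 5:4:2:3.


Total parts = 5 + 4 + 2 + 3 = 14
Alice: 45171 × 5/14 = 16132.50
Bob: 45171 × 4/14 = 12906.00
Carol: 45171 × 2/14 = 6453.00
Dave: 45171 × 3/14 = 9679.50
= Alice: $16132.50, Bob: $12906.00, Carol: $6453.00, Dave: $9679.50

Alice: $16132.50, Bob: $12906.00, Carol: $6453.00, Dave: $9679.50


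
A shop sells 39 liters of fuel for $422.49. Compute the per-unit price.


Unit rate = total / quantity
= 422.49 / 39
= $10.83 per unit

$10.83 per unit


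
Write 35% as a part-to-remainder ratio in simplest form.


35% means 35 parts out of 100; remainder = 65
Part : remainder = 35:65
GCD = 5
= 7:13

7:13


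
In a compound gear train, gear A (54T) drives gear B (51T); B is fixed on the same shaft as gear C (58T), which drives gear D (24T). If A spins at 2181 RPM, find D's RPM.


Stage 1: RPM_B = RPM_A × t_A/t_B = 2181 × 54/51 = 117774/51 ≈ 2309.29
B and C share a shaft → RPM_C = RPM_B
Stage 2: RPM_D = RPM_C × t_C/t_D = RPM_A × (t_A×t_C)/(t_B×t_D)
Overall ratio = (54×58)/(51×24) = 3132/1224
RPM_D = 2181 × 3132/1224 = 6830892/1224
≈ 5580.79 RPM

5580.79 RPM


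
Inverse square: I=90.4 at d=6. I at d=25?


I₁d₁² = I₂d₂²
I₂ = I₁ × (d₁/d₂)²
= 90.4 × (6/25)²
= 90.4 × 36/625
= 3254.4/625
≈ 5.2070

5.2070


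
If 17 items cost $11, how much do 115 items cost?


Direct proportion: y/x = constant
k = 11/17 ≈ 0.6471
y₂ = k × 115 = 11 × 115 / 17 = 1265/17
≈ 74.41

74.41


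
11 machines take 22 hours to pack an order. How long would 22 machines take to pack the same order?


Inverse proportion: x × y = constant
k = 11 × 22 = 242
y₂ = k / 22 = 242 / 22
= 11.00

11.00


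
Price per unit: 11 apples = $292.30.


Unit rate = total / quantity
= 292.30 / 11
= $26.57 per unit

$26.57 per unit


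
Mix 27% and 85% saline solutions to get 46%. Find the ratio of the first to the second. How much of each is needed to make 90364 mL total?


Let x parts of 27% mix with y parts of 85%.
27x + 85y = 46(x + y)
27x + 85y = 46x + 46y
x(27 - 46) = y(46 - 85)
x/y = (85 - 46)/(46 - 27) = 39/19
Simplify: 39:19
Total parts = 58; one part = 90364/58 = 1558.00 mL
27% solution: 39×1558.00 = 60762.00 mL
85% solution: 19×1558.00 = 29602.00 mL
= ratio 39:19; 60762.00 mL and 29602.00 mL

ratio 39:19; 60762.00 mL and 29602.00 mL


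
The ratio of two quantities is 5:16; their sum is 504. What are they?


Let A = 5k, B = 16k.
5k + 16k = 504
21k = 504 → k = 504/21 = 24
A = 5×24 = 120, B = 16×24 = 384
= A = 120, B = 384

A = 120, B = 384


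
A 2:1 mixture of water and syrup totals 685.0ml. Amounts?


Total parts = 2 + 1 = 3
water: 685.0 × 2/3 = 456.7ml
syrup: 685.0 × 1/3 = 228.3ml
= 456.7ml and 228.3ml

456.7ml and 228.3ml


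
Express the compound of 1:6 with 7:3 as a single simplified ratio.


Compound ratio = (1×7) : (6×3)
= 7:18
GCD = 1
= 7:18

7:18


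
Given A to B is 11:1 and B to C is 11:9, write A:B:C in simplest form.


Match B: multiply A:B by 11 → 121:11
Multiply B:C by 1 → 11:9
Combined: 121:11:9
GCD = 1
= 121:11:9

121:11:9


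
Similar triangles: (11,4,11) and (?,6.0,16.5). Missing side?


Scale factor = 6.0/4 = 1.5
Missing side = 11 × 1.5
= 16.5

16.5


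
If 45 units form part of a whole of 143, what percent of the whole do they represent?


Percentage = (part / whole) × 100
= (45 / 143) × 100
≈ 31.47%

31.47%


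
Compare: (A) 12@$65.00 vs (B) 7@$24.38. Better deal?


Deal A: $65.00/12 = $5.4167/unit
Deal B: $24.38/7 = $3.4829/unit
B is cheaper per unit
= Deal B

Deal B


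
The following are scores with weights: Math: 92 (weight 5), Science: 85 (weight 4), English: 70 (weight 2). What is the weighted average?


Numerator = 92×5 + 85×4 + 70×2
= 460 + 340 + 140
= 940
Total weight = 11
Weighted avg = 940/11
= 85.45

85.45


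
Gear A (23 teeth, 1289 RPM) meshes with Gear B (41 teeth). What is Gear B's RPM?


Gear ratio = 23:41 = 23:41
RPM_B = RPM_A × (teeth_A / teeth_B)
= 1289 × (23/41)
= 723.1 RPM

723.1 RPM


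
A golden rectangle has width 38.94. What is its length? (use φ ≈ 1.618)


φ = (1 + √5) / 2 ≈ 1.618
Length = width × φ = 38.94 × 1.618 = 63.00492
≈ 63.00

63.00


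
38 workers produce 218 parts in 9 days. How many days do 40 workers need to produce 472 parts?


Days ∝ work / workers, so d₂ = d₁ × (m₁/m₂) × (w₂/w₁)
Workers factor (inverse): 38/40 = 0.9500
Work factor (direct): 472/218 ≈ 2.1651
d₂ = 9 × 38/40 × 472/218 = (9 × 38 × 472) / (40 × 218) = 161424/8720
≈ 18.51 days

18.51 days


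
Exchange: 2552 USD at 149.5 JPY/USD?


Amount × rate = 2552 × 149.5
= 381524.00 JPY

381524.00 JPY


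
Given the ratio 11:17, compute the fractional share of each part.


Total parts = 11 + 17 = 28
First part: 11/28 = 11/28
Second part: 17/28 = 17/28
= 11/28 and 17/28

11/28 and 17/28


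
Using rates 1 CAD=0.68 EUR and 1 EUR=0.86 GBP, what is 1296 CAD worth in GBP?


Step 1: 1296 CAD × 0.68 = 881.28 EUR
Step 2: 881.28 EUR × 0.86 = 757.90 GBP
Implied rate CAD→GBP = 0.68 × 0.86 = 0.5848
= 757.90 GBP

757.90 GBP


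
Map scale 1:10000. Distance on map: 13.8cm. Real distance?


Real distance = map distance × scale
= 13.8cm × 10000
= 138000 cm = 1380.0 m
= 1.380 km

1.380 km


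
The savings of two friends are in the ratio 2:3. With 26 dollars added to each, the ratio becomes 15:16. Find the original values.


Let A = 2k, B = 3k.
(2k + 26) / (3k + 26) = 15/16
Cross-multiply: 16(2k + 26) = 15(3k + 26)
32k + 416 = 45k + 390
32k - 45k = 390 - 416
-13k = -26
k = -26/-13 = 2
A = 2×2 = 4, B = 3×2 = 6
= A = 4, B = 6

A = 4, B = 6


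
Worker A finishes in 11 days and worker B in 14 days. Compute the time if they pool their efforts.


Rate of A = 1/11 per day
Rate of B = 1/14 per day
Combined rate = 1/11 + 1/14 = 25/154 ≈ 0.1623 per day
Days = 1 / combined rate = 154/25
= 6.16 days

6.16 days


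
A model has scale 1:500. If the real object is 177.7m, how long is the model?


Model size = real / scale
= 177.7 / 500
= 0.3554 m

0.3554 m


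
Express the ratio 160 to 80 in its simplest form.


GCD(160, 80) = 80
160/80 : 80/80
= 2:1

2:1


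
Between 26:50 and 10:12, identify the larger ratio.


26/50 = 0.5200
10/12 = 0.8333
0.5200 < 0.8333, so 26:50 is less
= 10:12

10:12


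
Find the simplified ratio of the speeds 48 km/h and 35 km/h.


Ratio = 48:35
GCD = 1
Simplified = 48:35
Time ratio (same distance) = 35:48
Speed ratio = 48:35

48:35


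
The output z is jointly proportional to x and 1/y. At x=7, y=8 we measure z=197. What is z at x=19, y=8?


z = k·x/y
Solve for k using the known point: k = z·y/x = 197×8/7 = 1576/7 ≈ 225.1429
Now evaluate at x=19, y=8:
z = k × 19 / 8 = (1576 × 19) / (7 × 8) = 29944/56
≈ 534.7143

534.7143


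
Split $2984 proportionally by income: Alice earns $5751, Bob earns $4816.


Total income = 5751 + 4816 = $10567
Alice: $2984 × 5751/10567 = $1624.02
Bob: $2984 × 4816/10567 = $1359.98
= Alice: $1624.02, Bob: $1359.98

Alice: $1624.02, Bob: $1359.98


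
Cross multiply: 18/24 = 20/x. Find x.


Cross multiply: 18 × x = 24 × 20
18x = 480
x = 480 / 18
= 26.67

26.67


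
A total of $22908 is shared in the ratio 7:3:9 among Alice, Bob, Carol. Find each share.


Total parts = 7 + 3 + 9 = 19
Alice: 22908 × 7/19 = 8439.79
Bob: 22908 × 3/19 = 3617.05
Carol: 22908 × 9/19 = 10851.16
= Alice: $8439.79, Bob: $3617.05, Carol: $10851.16

Alice: $8439.79, Bob: $3617.05, Carol: $10851.16


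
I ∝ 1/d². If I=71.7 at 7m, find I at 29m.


I₁d₁² = I₂d₂²
I₂ = I₁ × (d₁/d₂)²
= 71.7 × (7/29)²
= 71.7 × 49/841
= 3513.3/841
≈ 4.1775

4.1775


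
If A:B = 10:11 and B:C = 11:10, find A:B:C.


Match B: multiply A:B by 11 → 110:121
Multiply B:C by 11 → 121:110
Combined: 110:121:110
GCD = 11
= 10:11:10

10:11:10


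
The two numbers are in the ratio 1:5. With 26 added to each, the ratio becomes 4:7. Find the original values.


Let A = 1k, B = 5k.
(1k + 26) / (5k + 26) = 4/7
Cross-multiply: 7(1k + 26) = 4(5k + 26)
7k + 182 = 20k + 104
7k - 20k = 104 - 182
-13k = -78
k = -78/-13 = 6
A = 1×6 = 6, B = 5×6 = 30
= A = 6, B = 30

A = 6, B = 30


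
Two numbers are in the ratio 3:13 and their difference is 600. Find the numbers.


Let A = 3k, B = 13k.
13k - 3k = 600
10k = 600 → k = 600/10 = 60
A = 3×60 = 180, B = 13×60 = 780
= A = 180, B = 780

A = 180, B = 780


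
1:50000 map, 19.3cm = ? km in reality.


Real distance = map distance × scale
= 19.3cm × 50000
= 965000 cm = 9650.0 m
= 9.650 km

9.650 km


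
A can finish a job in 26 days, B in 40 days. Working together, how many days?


Rate of A = 1/26 per day
Rate of B = 1/40 per day
Combined rate = 1/26 + 1/40 = 66/1040 ≈ 0.0635 per day
Days = 1 / combined rate = 1040/66
≈ 15.76 days

15.76 days


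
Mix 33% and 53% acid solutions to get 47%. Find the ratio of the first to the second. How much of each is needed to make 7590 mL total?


Let x parts of 33% mix with y parts of 53%.
33x + 53y = 47(x + y)
33x + 53y = 47x + 47y
x(33 - 47) = y(47 - 53)
x/y = (53 - 47)/(47 - 33) = 6/14
Simplify: 3:7
Total parts = 10; one part = 7590/10 = 759.00 mL
33% solution: 3×759.00 = 2277.00 mL
53% solution: 7×759.00 = 5313.00 mL
= ratio 3:7; 2277.00 mL and 5313.00 mL

ratio 3:7; 2277.00 mL and 5313.00 mL


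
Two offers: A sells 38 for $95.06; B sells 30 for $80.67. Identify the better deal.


Deal A: $95.06/38 = $2.5016/unit
Deal B: $80.67/30 = $2.6890/unit
A is cheaper per unit
= Deal A

Deal A


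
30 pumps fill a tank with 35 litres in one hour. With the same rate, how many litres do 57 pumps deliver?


Direct proportion: y/x = constant
k = 35/30 ≈ 1.1667
y₂ = k × 57 = 35 × 57 / 30 = 1995/30
= 66.50

66.50


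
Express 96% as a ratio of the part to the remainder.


96% means 96 parts out of 100; remainder = 4
Part : remainder = 96:4
GCD = 4
= 24:1

24:1


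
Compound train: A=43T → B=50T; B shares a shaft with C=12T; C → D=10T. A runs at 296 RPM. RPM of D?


Stage 1: RPM_B = RPM_A × t_A/t_B = 296 × 43/50 = 12728/50 = 254.56
B and C share a shaft → RPM_C = RPM_B
Stage 2: RPM_D = RPM_C × t_C/t_D = RPM_A × (t_A×t_C)/(t_B×t_D)
Overall ratio = (43×12)/(50×10) = 516/500
RPM_D = 296 × 516/500 = 152736/500
≈ 305.47 RPM

305.47 RPM


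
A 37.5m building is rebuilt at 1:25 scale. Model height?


Model size = real / scale
= 37.5 / 25
= 1.5000 m

1.5000 m


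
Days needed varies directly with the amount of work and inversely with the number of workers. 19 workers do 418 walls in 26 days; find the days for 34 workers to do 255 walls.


Days ∝ work / workers, so d₂ = d₁ × (m₁/m₂) × (w₂/w₁)
Workers factor (inverse): 19/34 ≈ 0.5588
Work factor (direct): 255/418 ≈ 0.6100
d₂ = 26 × 19/34 × 255/418 = (26 × 19 × 255) / (34 × 418) = 125970/14212
≈ 8.86 days

8.86 days


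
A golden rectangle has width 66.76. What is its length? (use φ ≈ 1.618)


φ = (1 + √5) / 2 ≈ 1.618
Length = width × φ = 66.76 × 1.618 = 108.01768
≈ 108.02

108.02


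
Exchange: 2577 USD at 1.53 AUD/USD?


Amount × rate = 2577 × 1.53
= 3942.81 AUD

3942.81 AUD


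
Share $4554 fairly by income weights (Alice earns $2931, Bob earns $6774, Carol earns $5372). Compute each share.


Total income = 2931 + 6774 + 5372 = $15077
Alice: $4554 × 2931/15077 = $885.31
Bob: $4554 × 6774/15077 = $2046.08
Carol: $4554 × 5372/15077 = $1622.61
= Alice: $885.31, Bob: $2046.08, Carol: $1622.61

Alice: $885.31, Bob: $2046.08, Carol: $1622.61


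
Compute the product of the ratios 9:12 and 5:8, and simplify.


Compound ratio = (9×5) : (12×8)
= 45:96
GCD = 3
= 15:32

15:32


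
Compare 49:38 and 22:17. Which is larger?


49/38 = 1.2895
22/17 = 1.2941
1.2895 < 1.2941, so 49:38 is less
= 22:17

22:17


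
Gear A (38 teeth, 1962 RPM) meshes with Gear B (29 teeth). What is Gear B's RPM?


Gear ratio = 38:29 = 38:29
RPM_B = RPM_A × (teeth_A / teeth_B)
= 1962 × (38/29)
= 2570.9 RPM

2570.9 RPM


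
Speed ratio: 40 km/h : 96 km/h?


Ratio = 40:96
GCD = 8
Simplified = 5:12
Time ratio (same distance) = 12:5
Speed ratio = 5:12

5:12


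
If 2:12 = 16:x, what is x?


Cross multiply: 2 × x = 12 × 16
2x = 192
x = 192 / 2
= 96.00

96.00


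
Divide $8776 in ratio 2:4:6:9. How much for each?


Total parts = 2 + 4 + 6 + 9 = 21
Part 1: 8776 × 2/21 = 835.81
Part 2: 8776 × 4/21 = 1671.62
Part 3: 8776 × 6/21 = 2507.43
Part 4: 8776 × 9/21 = 3761.14
= Part 1: $835.81, Part 2: $1671.62, Part 3: $2507.43, Part 4: $3761.14

Part 1: $835.81, Part 2: $1671.62, Part 3: $2507.43, Part 4: $3761.14


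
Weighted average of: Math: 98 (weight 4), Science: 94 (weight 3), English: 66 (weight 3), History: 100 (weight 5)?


Numerator = 98×4 + 94×3 + 66×3 + 100×5
= 392 + 282 + 198 + 500
= 1372
Total weight = 15
Weighted avg = 1372/15
= 91.47

91.47


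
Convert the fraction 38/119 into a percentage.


Percentage = (part / whole) × 100
= (38 / 119) × 100
≈ 31.93%

31.93%


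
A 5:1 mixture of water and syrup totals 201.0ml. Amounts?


Total parts = 5 + 1 = 6
water: 201.0 × 5/6 = 167.5ml
syrup: 201.0 × 1/6 = 33.5ml
= 167.5ml and 33.5ml

167.5ml and 33.5ml


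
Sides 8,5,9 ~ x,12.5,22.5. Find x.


Scale factor = 12.5/5 = 2.5
Missing side = 8 × 2.5
= 20.0

20.0


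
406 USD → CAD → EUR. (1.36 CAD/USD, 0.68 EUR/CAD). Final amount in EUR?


Step 1: 406 USD × 1.36 = 552.16 CAD
Step 2: 552.16 CAD × 0.68 = 375.47 EUR
Implied rate USD→EUR = 1.36 × 0.68 = 0.9248
= 375.47 EUR

375.47 EUR


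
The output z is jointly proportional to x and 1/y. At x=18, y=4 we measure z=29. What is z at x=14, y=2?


z = k·x/y
Solve for k using the known point: k = z·y/x = 29×4/18 = 116/18 ≈ 6.4444
Now evaluate at x=14, y=2:
z = k × 14 / 2 = (116 × 14) / (18 × 2) = 1624/36
≈ 45.1111

45.1111


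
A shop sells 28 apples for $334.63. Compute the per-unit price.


Unit rate = total / quantity
= 334.63 / 28
= $11.95 per unit

$11.95 per unit


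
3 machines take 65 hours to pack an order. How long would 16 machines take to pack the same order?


Inverse proportion: x × y = constant
k = 3 × 65 = 195
y₂ = k / 16 = 195 / 16
= 12.19

12.19


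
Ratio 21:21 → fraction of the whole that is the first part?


Total parts = 21 + 21 = 42
First part: 21/42 = 1/2
= 1/2

1/2


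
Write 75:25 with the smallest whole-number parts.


GCD(75, 25) = 25
75/25 : 25/25
= 3:1

3:1


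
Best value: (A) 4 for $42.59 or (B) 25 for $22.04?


Deal A: $42.59/4 = $10.6475/unit
Deal B: $22.04/25 = $0.8816/unit
B is cheaper per unit
= Deal B

Deal B


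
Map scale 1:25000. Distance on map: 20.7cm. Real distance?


Real distance = map distance × scale
= 20.7cm × 25000
= 517500 cm = 5175.0 m
= 5.175 km

5.175 km


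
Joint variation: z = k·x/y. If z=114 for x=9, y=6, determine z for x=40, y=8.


z = k·x/y
Solve for k using the known point: k = z·y/x = 114×6/9 = 684/9 = 76.0000
Now evaluate at x=40, y=8:
z = k × 40 / 8 = (684 × 40) / (9 × 8) = 27360/72
= 380.0000

380.0000


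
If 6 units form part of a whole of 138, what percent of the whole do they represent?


Percentage = (part / whole) × 100
= (6 / 138) × 100
≈ 4.35%

4.35%


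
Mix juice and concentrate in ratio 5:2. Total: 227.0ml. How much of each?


Total parts = 5 + 2 = 7
juice: 227.0 × 5/7 = 162.1ml
concentrate: 227.0 × 2/7 = 64.9ml
= 162.1ml and 64.9ml

162.1ml and 64.9ml


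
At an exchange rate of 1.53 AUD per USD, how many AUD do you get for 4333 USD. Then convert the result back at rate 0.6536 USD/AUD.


Amount × rate = 4333 × 1.53 = 6629.49 AUD
Round-trip: 6629.49 × 0.6536 = 4333.03 USD
= 6629.49 AUD, then 4333.03 USD

6629.49 AUD, then 4333.03 USD


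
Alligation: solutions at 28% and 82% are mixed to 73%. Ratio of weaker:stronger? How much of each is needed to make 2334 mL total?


Let x parts of 28% mix with y parts of 82%.
28x + 82y = 73(x + y)
28x + 82y = 73x + 73y
x(28 - 73) = y(73 - 82)
x/y = (82 - 73)/(73 - 28) = 9/45
Simplify: 1:5
Total parts = 6; one part = 2334/6 = 389.00 mL
28% solution: 1×389.00 = 389.00 mL
82% solution: 5×389.00 = 1945.00 mL
= ratio 1:5; 389.00 mL and 1945.00 mL

ratio 1:5; 389.00 mL and 1945.00 mL


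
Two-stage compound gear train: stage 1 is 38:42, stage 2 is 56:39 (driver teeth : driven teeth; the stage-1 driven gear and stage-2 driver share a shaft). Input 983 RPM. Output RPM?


Stage 1: RPM_B = RPM_A × t_A/t_B = 983 × 38/42 = 37354/42 ≈ 889.38
B and C share a shaft → RPM_C = RPM_B
Stage 2: RPM_D = RPM_C × t_C/t_D = RPM_A × (t_A×t_C)/(t_B×t_D)
Overall ratio = (38×56)/(42×39) = 2128/1638
RPM_D = 983 × 2128/1638 = 2091824/1638
≈ 1277.06 RPM

1277.06 RPM


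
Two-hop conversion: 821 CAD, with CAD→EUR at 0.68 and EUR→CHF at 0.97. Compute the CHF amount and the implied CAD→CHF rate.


Step 1: 821 CAD × 0.68 = 558.28 EUR
Step 2: 558.28 EUR × 0.97 = 541.53 CHF
Implied rate CAD→CHF = 0.68 × 0.97 = 0.6596
= 541.53 CHF; implied rate 0.6596 CHF/CAD

541.53 CHF; implied rate 0.6596 CHF/CAD


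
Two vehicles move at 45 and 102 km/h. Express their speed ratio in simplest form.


Ratio = 45:102
GCD = 3
Simplified = 15:34
Time ratio (same distance) = 34:15
Speed ratio = 15:34

15:34


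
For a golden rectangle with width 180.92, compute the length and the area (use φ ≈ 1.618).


φ = (1 + √5) / 2 ≈ 1.618
Length = width × φ = 180.92 × 1.618 = 292.72856
≈ 292.73
Area = width × length = 180.92 × 292.72856 = 52960.4510752 ≈ 52960.45
= Length: 292.73, Area: 52960.45

Length: 292.73, Area: 52960.45


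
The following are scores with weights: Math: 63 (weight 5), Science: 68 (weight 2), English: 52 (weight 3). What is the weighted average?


Numerator = 63×5 + 68×2 + 52×3
= 315 + 136 + 156
= 607
Total weight = 10
Weighted avg = 607/10
= 60.70

60.70


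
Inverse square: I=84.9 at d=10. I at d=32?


I₁d₁² = I₂d₂²
I₂ = I₁ × (d₁/d₂)²
= 84.9 × (10/32)²
= 84.9 × 100/1024
= 8490/1024
≈ 8.2910

8.2910


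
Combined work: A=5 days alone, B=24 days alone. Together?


Rate of A = 1/5 per day
Rate of B = 1/24 per day
Combined rate = 1/5 + 1/24 = 29/120 ≈ 0.2417 per day
Days = 1 / combined rate = 120/29
≈ 4.14 days

4.14 days


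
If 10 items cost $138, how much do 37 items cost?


Direct proportion: y/x = constant
k = 138/10 = 13.8000
y₂ = k × 37 = 138 × 37 / 10 = 5106/10
= 510.60

510.60


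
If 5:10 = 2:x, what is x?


Cross multiply: 5 × x = 10 × 2
5x = 20
x = 20 / 5
= 4.00

4.00


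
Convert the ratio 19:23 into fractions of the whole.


Total parts = 19 + 23 = 42
First part: 19/42 = 19/42
Second part: 23/42 = 23/42
= 19/42 and 23/42

19/42 and 23/42


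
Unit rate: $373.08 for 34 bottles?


Unit rate = total / quantity
= 373.08 / 34
= $10.97 per unit

$10.97 per unit


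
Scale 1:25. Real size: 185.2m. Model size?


Model size = real / scale
= 185.2 / 25
= 7.4080 m

7.4080 m


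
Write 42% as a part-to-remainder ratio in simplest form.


42% means 42 parts out of 100; remainder = 58
Part : remainder = 42:58
GCD = 2
= 21:29

21:29


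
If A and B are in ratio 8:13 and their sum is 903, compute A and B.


Let A = 8k, B = 13k.
8k + 13k = 903
21k = 903 → k = 903/21 = 43
A = 8×43 = 344, B = 13×43 = 559
= A = 344, B = 559

A = 344, B = 559


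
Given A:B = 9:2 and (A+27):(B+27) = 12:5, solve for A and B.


Let A = 9k, B = 2k.
(9k + 27) / (2k + 27) = 12/5
Cross-multiply: 5(9k + 27) = 12(2k + 27)
45k + 135 = 24k + 324
45k - 24k = 324 - 135
21k = 189
k = 189/21 = 9
A = 9×9 = 81, B = 2×9 = 18
= A = 81, B = 18

A = 81, B = 18


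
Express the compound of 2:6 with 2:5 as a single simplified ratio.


Compound ratio = (2×2) : (6×5)
= 4:30
GCD = 2
= 2:15

2:15


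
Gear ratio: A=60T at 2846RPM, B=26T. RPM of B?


Gear ratio = 60:26 = 30:13
RPM_B = RPM_A × (teeth_A / teeth_B)
= 2846 × (60/26)
= 6567.7 RPM

6567.7 RPM


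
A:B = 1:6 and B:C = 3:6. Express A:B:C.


Match B: multiply A:B by 3 → 3:18
Multiply B:C by 6 → 18:36
Combined: 3:18:36
GCD = 3
= 1:6:12

1:6:12


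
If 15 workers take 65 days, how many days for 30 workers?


Inverse proportion: x × y = constant
k = 15 × 65 = 975
y₂ = k / 30 = 975 / 30
= 32.50

32.50


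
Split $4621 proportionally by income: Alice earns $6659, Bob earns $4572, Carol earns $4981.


Total income = 6659 + 4572 + 4981 = $16212
Alice: $4621 × 6659/16212 = $1898.05
Bob: $4621 × 4572/16212 = $1303.18
Carol: $4621 × 4981/16212 = $1419.76
= Alice: $1898.05, Bob: $1303.18, Carol: $1419.76

Alice: $1898.05, Bob: $1303.18, Carol: $1419.76


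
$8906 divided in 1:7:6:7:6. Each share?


Total parts = 1 + 7 + 6 + 7 + 6 = 27
Part 1: 8906 × 1/27 = 329.85
Part 2: 8906 × 7/27 = 2308.96
Part 3: 8906 × 6/27 = 1979.11
Part 4: 8906 × 7/27 = 2308.96
Part 5: 8906 × 6/27 = 1979.11
= Part 1: $329.85, Part 2: $2308.96, Part 3: $1979.11, Part 4: $2308.96, Part 5: $1979.11

Part 1: $329.85, Part 2: $2308.96, Part 3: $1979.11, Part 4: $2308.96, Part 5: $1979.11


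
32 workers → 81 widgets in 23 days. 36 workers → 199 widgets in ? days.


Days ∝ work / workers, so d₂ = d₁ × (m₁/m₂) × (w₂/w₁)
Workers factor (inverse): 32/36 ≈ 0.8889
Work factor (direct): 199/81 ≈ 2.4568
d₂ = 23 × 32/36 × 199/81 = (23 × 32 × 199) / (36 × 81) = 146464/2916
≈ 50.23 days

50.23 days


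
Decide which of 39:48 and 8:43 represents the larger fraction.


39/48 = 0.8125
8/43 = 0.1860
0.8125 > 0.1860, so 39:48 is greater
= 39:48

39:48


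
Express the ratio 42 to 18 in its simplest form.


GCD(42, 18) = 6
42/6 : 18/6
= 7:3

7:3


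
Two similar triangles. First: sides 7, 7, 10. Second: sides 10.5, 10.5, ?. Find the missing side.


Scale factor = 10.5/7 = 1.5
Missing side = 10 × 1.5
= 15.0

15.0


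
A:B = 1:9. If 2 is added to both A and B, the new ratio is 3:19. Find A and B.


Let A = 1k, B = 9k.
(1k + 2) / (9k + 2) = 3/19
Cross-multiply: 19(1k + 2) = 3(9k + 2)
19k + 38 = 27k + 6
19k - 27k = 6 - 38
-8k = -32
k = -32/-8 = 4
A = 1×4 = 4, B = 9×4 = 36
= A = 4, B = 36

A = 4, B = 36


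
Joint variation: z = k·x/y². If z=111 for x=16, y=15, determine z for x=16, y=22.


z = k·x/y²
Solve for k using the known point: k = z·y²/x = 111×225/16 = 24975/16 = 1560.9375
Now evaluate at x=16, y=22:
z = k × 16 / 484 = (24975 × 16) / (16 × 484) = 399600/7744
≈ 51.6012

51.6012


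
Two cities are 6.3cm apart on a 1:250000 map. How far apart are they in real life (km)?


Real distance = map distance × scale
= 6.3cm × 250000
= 1575000 cm = 15750.0 m
= 15.750 km

15.750 km


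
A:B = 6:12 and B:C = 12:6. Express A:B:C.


Match B: multiply A:B by 12 → 72:144
Multiply B:C by 12 → 144:72
Combined: 72:144:72
GCD = 72
= 1:2:1

1:2:1


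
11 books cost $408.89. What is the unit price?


Unit rate = total / quantity
= 408.89 / 11
= $37.17 per unit

$37.17 per unit


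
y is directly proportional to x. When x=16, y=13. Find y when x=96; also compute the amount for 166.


Direct proportion: y/x = constant
k = 13/16 = 0.8125
y at x=96: k × 96 = 13 × 96 / 16 = 1248/16 = 78.00
y at x=166: k × 166 = 13 × 166 / 16 = 2158/16 ≈ 134.88
= 78.00 and 134.88

78.00 and 134.88


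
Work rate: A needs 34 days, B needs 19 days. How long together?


Rate of A = 1/34 per day
Rate of B = 1/19 per day
Combined rate = 1/34 + 1/19 = 53/646 ≈ 0.0820 per day
Days = 1 / combined rate = 646/53
≈ 12.19 days

12.19 days


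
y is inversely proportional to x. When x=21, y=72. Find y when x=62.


Inverse proportion: x × y = constant
k = 21 × 72 = 1512
y₂ = k / 62 = 1512 / 62
= 24.39

24.39


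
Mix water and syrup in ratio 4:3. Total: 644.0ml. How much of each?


Total parts = 4 + 3 = 7
water: 644.0 × 4/7 = 368.0ml
syrup: 644.0 × 3/7 = 276.0ml
= 368.0ml and 276.0ml

368.0ml and 276.0ml


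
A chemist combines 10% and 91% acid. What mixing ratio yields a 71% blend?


Let x parts of 10% mix with y parts of 91%.
10x + 91y = 71(x + y)
10x + 91y = 71x + 71y
x(10 - 71) = y(71 - 91)
x/y = (91 - 71)/(71 - 10) = 20/61
Simplify: 20:61
= 20:61

20:61


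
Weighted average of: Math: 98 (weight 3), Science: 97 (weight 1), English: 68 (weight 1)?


Numerator = 98×3 + 97×1 + 68×1
= 294 + 97 + 68
= 459
Total weight = 5
Weighted avg = 459/5
= 91.80

91.80


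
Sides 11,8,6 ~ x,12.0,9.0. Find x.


Scale factor = 12.0/8 = 1.5
Missing side = 11 × 1.5
= 16.5

16.5


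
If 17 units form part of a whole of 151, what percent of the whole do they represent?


Percentage = (part / whole) × 100
= (17 / 151) × 100
≈ 11.26%

11.26%


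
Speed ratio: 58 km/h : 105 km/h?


Ratio = 58:105
GCD = 1
Simplified = 58:105
Time ratio (same distance) = 105:58
Speed ratio = 58:105

58:105


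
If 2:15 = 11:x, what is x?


Cross multiply: 2 × x = 15 × 11
2x = 165
x = 165 / 2
= 82.50

82.50


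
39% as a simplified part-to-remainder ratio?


39% means 39 parts out of 100; remainder = 61
Part : remainder = 39:61
GCD = 1
= 39:61

39:61


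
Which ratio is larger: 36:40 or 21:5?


36/40 = 0.9000
21/5 = 4.2000
0.9000 < 4.2000, so 36:40 is less
= 21:5

21:5


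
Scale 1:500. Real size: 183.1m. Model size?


Model size = real / scale
= 183.1 / 500
= 0.3662 m

0.3662 m


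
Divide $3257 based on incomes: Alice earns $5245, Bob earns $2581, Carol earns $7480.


Total income = 5245 + 2581 + 7480 = $15306
Alice: $3257 × 5245/15306 = $1116.10
Bob: $3257 × 2581/15306 = $549.22
Carol: $3257 × 7480/15306 = $1591.69
= Alice: $1116.10, Bob: $549.22, Carol: $1591.69

Alice: $1116.10, Bob: $549.22, Carol: $1591.69


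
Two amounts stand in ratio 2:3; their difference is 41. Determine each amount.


Let A = 2k, B = 3k.
3k - 2k = 41
1k = 41 → k = 41/1 = 41
A = 2×41 = 82, B = 3×41 = 123
= A = 82, B = 123

A = 82, B = 123


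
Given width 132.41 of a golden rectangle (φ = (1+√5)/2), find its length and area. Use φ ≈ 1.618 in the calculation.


φ = (1 + √5) / 2 ≈ 1.618
Length = width × φ = 132.41 × 1.618 = 214.23938
≈ 214.24
Area = width × length = 132.41 × 214.23938 = 28367.4363058 ≈ 28367.44
= Length: 214.24, Area: 28367.44

Length: 214.24, Area: 28367.44


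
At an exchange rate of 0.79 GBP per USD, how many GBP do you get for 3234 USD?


Amount × rate = 3234 × 0.79
= 2554.86 GBP

2554.86 GBP


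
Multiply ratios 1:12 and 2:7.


Compound ratio = (1×2) : (12×7)
= 2:84
GCD = 2
= 1:42

1:42


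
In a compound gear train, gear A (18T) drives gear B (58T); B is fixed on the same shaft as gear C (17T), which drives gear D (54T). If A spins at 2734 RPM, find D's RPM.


Stage 1: RPM_B = RPM_A × t_A/t_B = 2734 × 18/58 = 49212/58 ≈ 848.48
B and C share a shaft → RPM_C = RPM_B
Stage 2: RPM_D = RPM_C × t_C/t_D = RPM_A × (t_A×t_C)/(t_B×t_D)
Overall ratio = (18×17)/(58×54) = 306/3132
RPM_D = 2734 × 306/3132 = 836604/3132
≈ 267.11 RPM

267.11 RPM


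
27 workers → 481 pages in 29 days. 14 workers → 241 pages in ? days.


Days ∝ work / workers, so d₂ = d₁ × (m₁/m₂) × (w₂/w₁)
Workers factor (inverse): 27/14 ≈ 1.9286
Work factor (direct): 241/481 ≈ 0.5010
d₂ = 29 × 27/14 × 241/481 = (29 × 27 × 241) / (14 × 481) = 188703/6734
≈ 28.02 days

28.02 days


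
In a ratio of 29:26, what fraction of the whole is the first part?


Total parts = 29 + 26 = 55
First part: 29/55 = 29/55
= 29/55

29/55


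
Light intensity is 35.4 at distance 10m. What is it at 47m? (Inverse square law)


I₁d₁² = I₂d₂²
I₂ = I₁ × (d₁/d₂)²
= 35.4 × (10/47)²
= 35.4 × 100/2209
= 3540/2209
≈ 1.6025

1.6025


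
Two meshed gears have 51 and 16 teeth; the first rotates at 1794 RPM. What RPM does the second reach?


Gear ratio = 51:16 = 51:16
RPM_B = RPM_A × (teeth_A / teeth_B)
= 1794 × (51/16)
= 5718.4 RPM

5718.4 RPM


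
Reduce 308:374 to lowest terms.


GCD(308, 374) = 22
308/22 : 374/22
= 14:17

14:17


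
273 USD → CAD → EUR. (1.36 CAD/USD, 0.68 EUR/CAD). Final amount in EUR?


Step 1: 273 USD × 1.36 = 371.28 CAD
Step 2: 371.28 CAD × 0.68 = 252.47 EUR
Implied rate USD→EUR = 1.36 × 0.68 = 0.9248
= 252.47 EUR

252.47 EUR


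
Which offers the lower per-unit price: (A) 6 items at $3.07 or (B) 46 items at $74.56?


Deal A: $3.07/6 = $0.5117/unit
Deal B: $74.56/46 = $1.6209/unit
A is cheaper per unit
= Deal A

Deal A


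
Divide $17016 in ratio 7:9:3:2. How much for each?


Total parts = 7 + 9 + 3 + 2 = 21
Part 1: 17016 × 7/21 = 5672.00
Part 2: 17016 × 9/21 = 7292.57
Part 3: 17016 × 3/21 = 2430.86
Part 4: 17016 × 2/21 = 1620.57
= Part 1: $5672.00, Part 2: $7292.57, Part 3: $2430.86, Part 4: $1620.57

Part 1: $5672.00, Part 2: $7292.57, Part 3: $2430.86, Part 4: $1620.57


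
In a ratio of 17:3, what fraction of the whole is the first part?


Total parts = 17 + 3 = 20
First part: 17/20 = 17/20
= 17/20

17/20


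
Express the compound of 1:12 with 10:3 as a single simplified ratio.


Compound ratio = (1×10) : (12×3)
= 10:36
GCD = 2
= 5:18

5:18


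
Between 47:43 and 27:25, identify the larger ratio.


47/43 = 1.0930
27/25 = 1.0800
1.0930 > 1.0800, so 47:43 is greater
= 47:43

47:43


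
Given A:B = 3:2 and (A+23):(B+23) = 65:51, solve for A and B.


Let A = 3k, B = 2k.
(3k + 23) / (2k + 23) = 65/51
Cross-multiply: 51(3k + 23) = 65(2k + 23)
153k + 1173 = 130k + 1495
153k - 130k = 1495 - 1173
23k = 322
k = 322/23 = 14
A = 3×14 = 42, B = 2×14 = 28
= A = 42, B = 28

A = 42, B = 28


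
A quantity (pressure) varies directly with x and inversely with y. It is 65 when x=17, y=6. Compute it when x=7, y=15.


z = k·x/y
Solve for k using the known point: k = z·y/x = 65×6/17 = 390/17 ≈ 22.9412
Now evaluate at x=7, y=15:
z = k × 7 / 15 = (390 × 7) / (17 × 15) = 2730/255
≈ 10.7059

10.7059


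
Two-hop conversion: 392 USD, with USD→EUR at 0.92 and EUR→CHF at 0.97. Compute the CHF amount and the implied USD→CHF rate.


Step 1: 392 USD × 0.92 = 360.64 EUR
Step 2: 360.64 EUR × 0.97 = 349.82 CHF
Implied rate USD→CHF = 0.92 × 0.97 = 0.8924
= 349.82 CHF; implied rate 0.8924 CHF/USD

349.82 CHF; implied rate 0.8924 CHF/USD


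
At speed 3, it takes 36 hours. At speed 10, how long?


Inverse proportion: x × y = constant
k = 3 × 36 = 108
y₂ = k / 10 = 108 / 10
= 10.80

10.80
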